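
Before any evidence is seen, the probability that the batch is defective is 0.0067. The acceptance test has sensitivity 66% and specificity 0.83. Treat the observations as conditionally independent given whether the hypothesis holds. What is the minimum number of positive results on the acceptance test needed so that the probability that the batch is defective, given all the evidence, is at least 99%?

Prior odds = 0.0067/0.9933 = 67/9933.
False-positive rate = 1 − 0.83 = 0.17; likelihood ratio of a positive = 0.66/0.17 = 66/17.
Target odds: 0.99 ÷ 0.01 = 99.
Require (66/17)ⁿ ≥ 99 ÷ (67/9933) = 983367/67.
(66/17)⁷ ≈13294.3 falls short of 983367/67 but (66/17)⁸ ≈51613.1 reaches it, so n = 8.

8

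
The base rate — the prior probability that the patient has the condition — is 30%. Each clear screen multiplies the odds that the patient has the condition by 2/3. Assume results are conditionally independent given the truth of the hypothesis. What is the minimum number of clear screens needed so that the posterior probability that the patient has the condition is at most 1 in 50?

Prior odds = 0.3/0.7 = 3/7.
Likelihood ratio per clear screen = 2/3.
Target posterior odds = 0.02/0.98 = 1/49.
Require (2/3)ⁿ ≤ 1/49 ÷ (3/7) = 1/21.
(2/3)⁷ = 128/2187 is still above 1/21 but (2/3)⁸ = 256/6561 is at or below it, so n = 8.

8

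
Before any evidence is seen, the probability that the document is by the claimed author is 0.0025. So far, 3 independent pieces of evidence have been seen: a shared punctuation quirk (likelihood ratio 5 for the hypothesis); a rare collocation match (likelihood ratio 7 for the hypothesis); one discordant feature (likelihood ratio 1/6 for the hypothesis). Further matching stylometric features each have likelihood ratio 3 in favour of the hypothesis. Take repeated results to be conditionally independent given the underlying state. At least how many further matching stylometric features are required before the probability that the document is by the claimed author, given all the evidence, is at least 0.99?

9

Prior odds = 0.0025/0.9975 = 1/399.
Combined Bayes factor of the evidence already in hand = 5 × 7 × (1/6) = 35/6.
Odds after that evidence = (1/399) × 35/6 = 5/342.
Target odds = 0.99/0.01 = 99.
Need 3ⁿ ≥ 99 ÷ (5/342) = 6771.6.
3⁸ = 6561 falls short of 6771.6 but 3⁹ = 19683 reaches it, so n = 9.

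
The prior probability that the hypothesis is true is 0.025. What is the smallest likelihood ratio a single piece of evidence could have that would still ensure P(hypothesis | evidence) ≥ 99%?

3861

Prior odds = 0.025/0.975 = 1/39.
Target odds = 0.99/0.01 = 99.
Required Bayes factor = 99 ÷ (1/39) = 3861.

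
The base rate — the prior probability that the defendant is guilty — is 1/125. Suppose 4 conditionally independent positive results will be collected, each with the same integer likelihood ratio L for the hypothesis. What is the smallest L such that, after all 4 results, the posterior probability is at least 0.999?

19

Prior odds = 0.008/0.992 = 1/124.
Target odds = 0.999/0.001 = 999.
Need L⁴ ≥ 999 ÷ (1/124) = 123876.
18⁴ = 104976 < 123876 ≤ 130321 = 19⁴, so L = 19.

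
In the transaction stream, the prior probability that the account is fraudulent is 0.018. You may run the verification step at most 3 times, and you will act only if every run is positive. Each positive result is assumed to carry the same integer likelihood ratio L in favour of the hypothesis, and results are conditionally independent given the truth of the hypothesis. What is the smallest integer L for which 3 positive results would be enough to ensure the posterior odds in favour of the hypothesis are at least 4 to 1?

7

Prior odds = 0.018/0.982 = 9/491.
Target odds = 4.
Need L³ ≥ 4 ÷ (9/491) = 1964/9.
6³ = 216 < 1964/9 ≤ 343 = 7³, so L = 7.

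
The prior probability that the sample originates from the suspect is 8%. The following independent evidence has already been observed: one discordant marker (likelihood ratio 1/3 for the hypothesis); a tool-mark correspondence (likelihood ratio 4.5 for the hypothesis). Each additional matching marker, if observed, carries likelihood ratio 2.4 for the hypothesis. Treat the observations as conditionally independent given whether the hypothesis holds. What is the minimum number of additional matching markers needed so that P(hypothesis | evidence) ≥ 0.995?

Prior odds = 0.08/0.92 = 2/23.
Combined Bayes factor of the evidence already in hand = (1/3) × 4.5 = 1.5.
Odds after that evidence = (2/23) × 1.5 = 3/23.
Target odds = 0.995/0.005 = 199.
Need 2.4ⁿ ≥ 199 ÷ (3/23) = 4577/3.
2.4⁸ = 429981696/390625 falls short of 4577/3 but 2.4⁹ ≈2641.81 reaches it, so n = 9.

9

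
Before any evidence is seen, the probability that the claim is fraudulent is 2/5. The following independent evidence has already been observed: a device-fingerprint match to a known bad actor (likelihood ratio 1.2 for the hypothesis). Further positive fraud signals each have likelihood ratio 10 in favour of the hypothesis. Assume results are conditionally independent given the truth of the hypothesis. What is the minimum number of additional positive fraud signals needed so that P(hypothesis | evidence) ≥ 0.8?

1

Prior odds = 0.4/0.6 = 2/3.
Bayes factor of the evidence already in hand = 1.2.
Odds after that evidence = (2/3) × 1.2 = 0.8.
Target odds = 0.8/0.2 = 4.
Need 10ⁿ ≥ 4 ÷ 0.8 = 5.
10¹ = 10, which meets the required 5; so n = 1.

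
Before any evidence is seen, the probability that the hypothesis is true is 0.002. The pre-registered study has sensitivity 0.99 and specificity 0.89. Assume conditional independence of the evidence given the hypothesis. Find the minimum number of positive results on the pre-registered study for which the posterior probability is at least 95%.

5

Prior odds = 0.002/0.998 = 1/499.
False-positive rate = 1 − 0.89 = 0.11; likelihood ratio of a positive = 0.99/0.11 = 9.
Target odds: 0.95 ÷ 0.05 = 19.
Require 9ⁿ ≥ 19 ÷ (1/499) = 9481.
9⁴ = 6561 falls short of 9481 but 9⁵ = 59049 reaches it, so n = 5.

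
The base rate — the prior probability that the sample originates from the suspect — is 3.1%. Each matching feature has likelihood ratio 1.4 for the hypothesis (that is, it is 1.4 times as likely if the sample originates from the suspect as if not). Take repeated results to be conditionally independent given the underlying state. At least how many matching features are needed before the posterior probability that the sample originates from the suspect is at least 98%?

22

Prior odds: 0.031 ÷ 0.969 = 31/969.
Likelihood ratio per matching feature = 1.4.
Target odds: 0.98 ÷ 0.02 = 49.
Require 1.4ⁿ ≥ 49 ÷ (31/969) = 47481/31.
1.4²¹ ≈1171.36 falls short of 47481/31 but 1.4²² ≈1639.9 reaches it, so n = 22.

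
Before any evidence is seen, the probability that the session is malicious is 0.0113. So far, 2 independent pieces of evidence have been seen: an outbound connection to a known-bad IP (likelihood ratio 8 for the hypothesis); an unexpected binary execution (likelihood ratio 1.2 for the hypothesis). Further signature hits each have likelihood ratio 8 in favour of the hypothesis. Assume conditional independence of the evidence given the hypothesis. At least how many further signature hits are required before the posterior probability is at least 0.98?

3

Prior odds = 0.0113/0.9887 = 113/9887.
Combined Bayes factor of the evidence already in hand = 8 × 1.2 = 9.6.
Odds after that evidence = (113/9887) × 9.6 = 5424/49435.
Target odds = 0.98/0.02 = 49.
Need 8ⁿ ≥ 49 ÷ (5424/49435) = 2422315/5424.
8² = 64 falls short of 2422315/5424 but 8³ = 512 reaches it, so n = 3.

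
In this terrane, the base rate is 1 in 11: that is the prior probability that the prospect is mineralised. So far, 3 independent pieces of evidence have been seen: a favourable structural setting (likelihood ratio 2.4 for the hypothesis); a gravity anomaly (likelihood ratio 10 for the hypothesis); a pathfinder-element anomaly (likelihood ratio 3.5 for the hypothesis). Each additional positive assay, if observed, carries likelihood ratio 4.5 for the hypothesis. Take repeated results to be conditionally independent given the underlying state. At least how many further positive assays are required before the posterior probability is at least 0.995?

3

Prior odds = (1/11)/(10/11) = 0.1.
Combined Bayes factor of the evidence already in hand = 2.4 × 10 × 3.5 = 84.
Odds after that evidence = 0.1 × 84 = 8.4.
Target odds = 0.995/0.005 = 199.
Need 4.5ⁿ ≥ 199 ÷ 8.4 = 995/42.
4.5² = 20.25 falls short of 995/42 but 4.5³ = 91.125 reaches it, so n = 3.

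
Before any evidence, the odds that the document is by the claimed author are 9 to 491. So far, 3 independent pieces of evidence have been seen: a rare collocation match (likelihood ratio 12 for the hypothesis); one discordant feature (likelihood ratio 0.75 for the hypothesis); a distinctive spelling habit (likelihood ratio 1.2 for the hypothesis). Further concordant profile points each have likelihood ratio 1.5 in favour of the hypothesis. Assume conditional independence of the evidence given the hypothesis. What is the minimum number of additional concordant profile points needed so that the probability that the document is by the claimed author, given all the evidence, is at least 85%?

9

Prior odds = 9/491.
Combined Bayes factor of the evidence already in hand = 12 × 0.75 × 1.2 = 10.8.
Odds after that evidence = (9/491) × 10.8 = 486/2455.
Target odds = 0.85/0.15 = 17/3.
Need 1.5ⁿ ≥ 17/3 ÷ (486/2455) = 41735/1458.
1.5⁸ = 25.62890625 falls short of 41735/1458 but 1.5⁹ = 19683/512 reaches it, so n = 9.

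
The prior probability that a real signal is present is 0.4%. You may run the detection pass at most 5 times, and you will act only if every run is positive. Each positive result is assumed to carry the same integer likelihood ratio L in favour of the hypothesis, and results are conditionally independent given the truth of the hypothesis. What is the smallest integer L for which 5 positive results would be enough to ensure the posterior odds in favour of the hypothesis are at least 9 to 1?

Prior odds = 0.004/0.996 = 1/249.
Target odds = 9.
Need L⁵ ≥ 9 ÷ (1/249) = 2241.
4⁵ = 1024 < 2241 ≤ 3125 = 5⁵, so L = 5.

5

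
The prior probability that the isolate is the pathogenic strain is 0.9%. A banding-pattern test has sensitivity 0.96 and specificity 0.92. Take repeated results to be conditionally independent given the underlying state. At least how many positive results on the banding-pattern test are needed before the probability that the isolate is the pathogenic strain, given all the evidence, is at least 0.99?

4

Prior odds = 0.009/0.991 = 9/991.
False-positive rate = 1 − 0.92 = 0.08; likelihood ratio of a positive = 0.96/0.08 = 12.
Target odds: 0.99 ÷ 0.01 = 99.
Need (9/991) × 12ⁿ ≥ 99, i.e. 12ⁿ ≥ 10901.
12³ = 1728 falls short of 10901 but 12⁴ = 20736 reaches it, so n = 4.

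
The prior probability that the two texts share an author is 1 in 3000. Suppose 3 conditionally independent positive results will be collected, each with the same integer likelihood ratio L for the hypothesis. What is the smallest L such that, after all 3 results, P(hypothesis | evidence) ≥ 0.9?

30

Prior odds = (1/3000)/(2999/3000) = 1/2999.
Target odds = 0.9/0.1 = 9.
Need L³ ≥ 9 ÷ (1/2999) = 26991.
29³ = 24389 < 26991 ≤ 27000 = 30³, so L = 30.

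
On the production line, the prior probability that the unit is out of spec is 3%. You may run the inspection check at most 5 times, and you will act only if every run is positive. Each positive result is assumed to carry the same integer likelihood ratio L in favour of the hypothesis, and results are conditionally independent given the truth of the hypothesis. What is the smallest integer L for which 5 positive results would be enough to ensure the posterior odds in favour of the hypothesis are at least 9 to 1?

Prior odds = 0.03/0.97 = 3/97.
Target odds = 9.
Need L⁵ ≥ 9 ÷ (3/97) = 291.
3⁵ = 243 < 291 ≤ 1024 = 4⁵, so L = 4.

4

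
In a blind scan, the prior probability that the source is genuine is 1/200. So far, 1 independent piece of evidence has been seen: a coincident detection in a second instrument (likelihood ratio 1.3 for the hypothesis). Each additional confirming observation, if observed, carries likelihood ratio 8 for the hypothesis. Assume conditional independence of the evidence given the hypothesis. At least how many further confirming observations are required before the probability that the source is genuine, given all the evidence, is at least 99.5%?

5

Prior odds = 0.005/0.995 = 1/199.
Bayes factor of the evidence already in hand = 1.3.
Odds after that evidence = (1/199) × 1.3 = 13/1990.
Target odds = 0.995/0.005 = 199.
Need 8ⁿ ≥ 199 ÷ (13/1990) = 396010/13.
8⁴ = 4096 falls short of 396010/13 but 8⁵ = 32768 reaches it, so n = 5.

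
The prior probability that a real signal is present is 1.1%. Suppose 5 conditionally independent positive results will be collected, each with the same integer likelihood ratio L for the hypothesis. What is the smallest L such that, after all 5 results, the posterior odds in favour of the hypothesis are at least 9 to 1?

4

Prior odds = 0.011/0.989 = 11/989.
Target odds = 9.
Need L⁵ ≥ 9 ÷ (11/989) = 8901/11.
3⁵ = 243 < 8901/11 ≤ 1024 = 4⁵, so L = 4.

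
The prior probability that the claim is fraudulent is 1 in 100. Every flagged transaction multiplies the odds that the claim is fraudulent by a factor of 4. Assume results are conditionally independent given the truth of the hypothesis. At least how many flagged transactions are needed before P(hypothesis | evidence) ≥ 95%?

Prior odds = 0.01/0.99 = 1/99.
Likelihood ratio per flagged transaction = 4.
Target odds: 0.95 ÷ 0.05 = 19.
Need (1/99) × 4ⁿ ≥ 19, i.e. 4ⁿ ≥ 1881.
4⁵ = 1024 falls short of 1881 but 4⁶ = 4096 reaches it, so n = 6.

6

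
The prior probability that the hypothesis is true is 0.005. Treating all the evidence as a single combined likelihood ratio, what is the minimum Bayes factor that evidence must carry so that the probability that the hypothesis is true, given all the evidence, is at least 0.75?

Prior odds = 0.005/0.995 = 1/199.
Target odds = 0.75/0.25 = 3.
Required Bayes factor = 3 ÷ (1/199) = 597.

597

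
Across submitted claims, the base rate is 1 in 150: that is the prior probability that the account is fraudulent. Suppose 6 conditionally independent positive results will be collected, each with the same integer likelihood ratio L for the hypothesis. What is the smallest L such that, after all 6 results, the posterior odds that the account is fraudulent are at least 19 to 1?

Prior odds = (1/150)/(149/150) = 1/149.
Target odds = 19.
Need L⁶ ≥ 19 ÷ (1/149) = 2831.
3⁶ = 729 < 2831 ≤ 4096 = 4⁶, so L = 4.

4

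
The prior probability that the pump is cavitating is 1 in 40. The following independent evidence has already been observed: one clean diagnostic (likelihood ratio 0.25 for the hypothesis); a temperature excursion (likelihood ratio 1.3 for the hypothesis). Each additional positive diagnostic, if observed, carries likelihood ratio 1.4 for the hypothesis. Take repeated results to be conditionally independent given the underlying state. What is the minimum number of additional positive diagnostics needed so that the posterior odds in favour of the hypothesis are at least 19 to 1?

Prior odds = 0.025/0.975 = 1/39.
Combined Bayes factor of the evidence already in hand = 0.25 × 1.3 = 0.325.
Odds after that evidence = (1/39) × 0.325 = 1/120.
Target odds = 19.
Need 1.4ⁿ ≥ 19 ÷ (1/120) = 2280.
1.4²² ≈1639.9 falls short of 2280 but 1.4²³ ≈2295.86 reaches it, so n = 23.

23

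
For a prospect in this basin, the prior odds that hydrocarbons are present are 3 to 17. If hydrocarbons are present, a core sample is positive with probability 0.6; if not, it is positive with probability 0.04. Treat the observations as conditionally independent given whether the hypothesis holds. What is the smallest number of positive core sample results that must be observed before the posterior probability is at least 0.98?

3

Prior odds = 3/17.
Likelihood ratio of a positive = 0.6/0.04 = 15.
Target posterior odds = 0.98/0.02 = 49.
Require 15ⁿ ≥ 49 ÷ (3/17) = 833/3.
15² = 225 falls short of 833/3 but 15³ = 3375 reaches it, so n = 3.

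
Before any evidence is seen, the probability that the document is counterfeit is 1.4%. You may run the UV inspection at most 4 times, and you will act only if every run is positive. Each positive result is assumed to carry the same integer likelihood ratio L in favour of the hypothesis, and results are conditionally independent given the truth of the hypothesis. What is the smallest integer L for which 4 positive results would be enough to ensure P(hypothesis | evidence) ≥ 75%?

4

Prior odds = 0.014/0.986 = 7/493.
Target odds = 0.75/0.25 = 3.
Need L⁴ ≥ 3 ÷ (7/493) = 1479/7.
3⁴ = 81 < 1479/7 ≤ 256 = 4⁴, so L = 4.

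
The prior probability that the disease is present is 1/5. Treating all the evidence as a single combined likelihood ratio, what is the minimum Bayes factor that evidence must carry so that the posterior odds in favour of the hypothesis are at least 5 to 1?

20

Prior odds = 0.2/0.8 = 0.25.
Target odds = 5.
Required Bayes factor = 5 ÷ 0.25 = 20.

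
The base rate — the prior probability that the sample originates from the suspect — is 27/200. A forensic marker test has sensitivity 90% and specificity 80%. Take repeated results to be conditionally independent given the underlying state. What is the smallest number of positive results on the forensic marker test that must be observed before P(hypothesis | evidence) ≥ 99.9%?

Prior odds = 0.135/0.865 = 27/173.
False-positive rate = 1 − 0.8 = 0.2; likelihood ratio of a positive = 0.9/0.2 = 4.5.
Target posterior odds = 0.999/0.001 = 999.
Need (27/173) × 4.5ⁿ ≥ 999, i.e. 4.5ⁿ ≥ 6401.
4.5⁵ = 1845.28125 falls short of 6401 but 4.5⁶ = 8303.765625 reaches it, so n = 6.

6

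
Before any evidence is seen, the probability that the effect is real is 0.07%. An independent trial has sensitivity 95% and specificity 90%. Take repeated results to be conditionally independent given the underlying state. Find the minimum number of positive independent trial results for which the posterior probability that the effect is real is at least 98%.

Prior odds = 0.0007/0.9993 = 7/9993.
False-positive rate = 1 − 0.9 = 0.1; likelihood ratio of a positive = 0.95/0.1 = 9.5.
Target posterior odds = 0.98/0.02 = 49.
Need (7/9993) × 9.5ⁿ ≥ 49, i.e. 9.5ⁿ ≥ 69951.
9.5⁴ = 8145.0625 falls short of 69951 but 9.5⁵ = 77378.09375 reaches it, so n = 5.

5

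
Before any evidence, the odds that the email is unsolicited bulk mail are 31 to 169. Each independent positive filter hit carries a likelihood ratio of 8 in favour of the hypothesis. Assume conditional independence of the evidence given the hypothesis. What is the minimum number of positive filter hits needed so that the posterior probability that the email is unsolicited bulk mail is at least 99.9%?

5

Prior odds = 31/169.
Likelihood ratio per positive filter hit = 8.
Target odds: 0.999 ÷ 0.001 = 999.
Require 8ⁿ ≥ 999 ÷ (31/169) = 168831/31.
8⁴ = 4096 falls short of 168831/31 but 8⁵ = 32768 reaches it, so n = 5.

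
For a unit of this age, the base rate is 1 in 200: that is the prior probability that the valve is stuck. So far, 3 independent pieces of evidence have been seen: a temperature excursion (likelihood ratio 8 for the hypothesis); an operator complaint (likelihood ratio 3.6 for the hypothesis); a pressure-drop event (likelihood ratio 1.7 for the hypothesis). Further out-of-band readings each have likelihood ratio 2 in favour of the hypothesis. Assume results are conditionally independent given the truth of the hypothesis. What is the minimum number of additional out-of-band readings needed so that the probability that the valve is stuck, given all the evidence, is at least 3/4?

4

Prior odds = 0.005/0.995 = 1/199.
Combined Bayes factor of the evidence already in hand = 8 × 3.6 × 1.7 = 48.96.
Odds after that evidence = (1/199) × 48.96 = 1224/4975.
Target odds = 0.75/0.25 = 3.
Need 2ⁿ ≥ 3 ÷ (1224/4975) = 4975/408.
2³ = 8 falls short of 4975/408 but 2⁴ = 16 reaches it, so n = 4.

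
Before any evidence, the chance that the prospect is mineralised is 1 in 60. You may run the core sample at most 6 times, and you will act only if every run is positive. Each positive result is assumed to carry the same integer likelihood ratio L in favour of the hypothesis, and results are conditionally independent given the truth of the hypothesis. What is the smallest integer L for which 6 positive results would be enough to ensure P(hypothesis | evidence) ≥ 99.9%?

Prior odds = (1/60)/(59/60) = 1/59.
Target odds = 0.999/0.001 = 999.
Need L⁶ ≥ 999 ÷ (1/59) = 58941.
6⁶ = 46656 < 58941 ≤ 117649 = 7⁶, so L = 7.

7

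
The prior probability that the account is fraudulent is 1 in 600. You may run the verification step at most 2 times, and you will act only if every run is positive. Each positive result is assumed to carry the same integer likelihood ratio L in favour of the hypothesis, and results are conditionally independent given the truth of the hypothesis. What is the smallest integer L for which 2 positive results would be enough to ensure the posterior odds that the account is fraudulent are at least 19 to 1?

Prior odds = (1/600)/(599/600) = 1/599.
Target odds = 19.
Need L² ≥ 19 ÷ (1/599) = 11381.
106² = 11236 < 11381 ≤ 11449 = 107², so L = 107.

107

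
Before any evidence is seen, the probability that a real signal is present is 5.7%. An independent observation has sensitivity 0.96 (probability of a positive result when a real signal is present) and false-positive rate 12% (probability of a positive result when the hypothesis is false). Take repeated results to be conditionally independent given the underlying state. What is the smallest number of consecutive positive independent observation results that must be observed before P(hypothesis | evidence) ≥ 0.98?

Prior odds: 0.057 ÷ 0.943 = 57/943.
Likelihood ratio of a positive result = 0.96/0.12 = 8.
Target posterior odds = 0.98/0.02 = 49.
Need (57/943) × 8ⁿ ≥ 49, i.e. 8ⁿ ≥ 46207/57.
8³ = 512 falls short of 46207/57 but 8⁴ = 4096 reaches it, so n = 4.

4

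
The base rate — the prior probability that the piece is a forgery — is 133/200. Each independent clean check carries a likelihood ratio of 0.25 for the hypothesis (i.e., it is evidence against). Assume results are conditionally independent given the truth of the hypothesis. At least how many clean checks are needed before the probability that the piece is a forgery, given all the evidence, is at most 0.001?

6

Prior odds = 0.665/0.335 = 133/67.
Likelihood ratio per clean check = 0.25.
Target odds: 0.001 ÷ 0.999 = 1/999.
Need (133/67) × 0.25ⁿ ≤ 1/999, i.e. 0.25ⁿ ≤ 67/132867.
0.25⁵ = 1/1024 is still above 67/132867 but 0.25⁶ = 1/4096 is at or below it, so n = 6.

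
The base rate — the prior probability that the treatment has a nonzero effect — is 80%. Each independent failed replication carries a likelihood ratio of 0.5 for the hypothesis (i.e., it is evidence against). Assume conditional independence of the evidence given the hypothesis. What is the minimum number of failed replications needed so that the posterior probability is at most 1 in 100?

9

Prior odds = 0.8/0.2 = 4.
Likelihood ratio per failed replication = 0.5.
Target odds: 0.01 ÷ 0.99 = 1/99.
Need 4 × 0.5ⁿ ≤ 1/99, i.e. 0.5ⁿ ≤ 1/396.
0.5⁸ = 0.00390625 is still above 1/396 but 0.5⁹ = 0.001953125 is at or below it, so n = 9.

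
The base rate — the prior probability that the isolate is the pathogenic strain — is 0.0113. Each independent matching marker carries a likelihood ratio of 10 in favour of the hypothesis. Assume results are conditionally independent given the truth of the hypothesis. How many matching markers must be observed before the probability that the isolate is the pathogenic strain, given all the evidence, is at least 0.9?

Prior odds: 0.0113 ÷ 0.9887 = 113/9887.
Likelihood ratio per matching marker = 10.
Target posterior odds = 0.9/0.1 = 9.
Require 10ⁿ ≥ 9 ÷ (113/9887) = 88983/113.
10² = 100 falls short of 88983/113 but 10³ = 1000 reaches it, so n = 3.

3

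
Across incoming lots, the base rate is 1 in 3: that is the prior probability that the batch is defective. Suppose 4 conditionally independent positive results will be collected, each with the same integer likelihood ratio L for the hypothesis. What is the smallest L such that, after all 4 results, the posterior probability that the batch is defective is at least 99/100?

4

Prior odds = (1/3)/(2/3) = 0.5.
Target odds = 0.99/0.01 = 99.
Need L⁴ ≥ 99 ÷ 0.5 = 198.
3⁴ = 81 < 198 ≤ 256 = 4⁴, so L = 4.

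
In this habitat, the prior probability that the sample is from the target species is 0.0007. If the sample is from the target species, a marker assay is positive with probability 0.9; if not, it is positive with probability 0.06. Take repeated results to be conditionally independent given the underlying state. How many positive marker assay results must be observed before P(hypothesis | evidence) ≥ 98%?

5

Prior odds: 0.0007 ÷ 0.9993 = 7/9993.
Likelihood ratio of a positive = 0.9/0.06 = 15.
Target odds: 0.98 ÷ 0.02 = 49.
Require 15ⁿ ≥ 49 ÷ (7/9993) = 69951.
15⁴ = 50625 falls short of 69951 but 15⁵ = 759375 reaches it, so n = 5.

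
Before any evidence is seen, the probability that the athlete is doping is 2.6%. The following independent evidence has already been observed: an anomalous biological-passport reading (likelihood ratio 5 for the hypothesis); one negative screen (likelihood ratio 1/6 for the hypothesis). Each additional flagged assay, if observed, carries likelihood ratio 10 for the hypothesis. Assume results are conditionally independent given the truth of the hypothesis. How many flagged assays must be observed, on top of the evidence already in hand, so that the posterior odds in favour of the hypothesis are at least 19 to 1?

3

Prior odds = 0.026/0.974 = 13/487.
Combined Bayes factor of the evidence already in hand = 5 × (1/6) = 5/6.
Odds after that evidence = (13/487) × 5/6 = 65/2922.
Target odds = 19.
Need 10ⁿ ≥ 19 ÷ (65/2922) = 55518/65.
10² = 100 falls short of 55518/65 but 10³ = 1000 reaches it, so n = 3.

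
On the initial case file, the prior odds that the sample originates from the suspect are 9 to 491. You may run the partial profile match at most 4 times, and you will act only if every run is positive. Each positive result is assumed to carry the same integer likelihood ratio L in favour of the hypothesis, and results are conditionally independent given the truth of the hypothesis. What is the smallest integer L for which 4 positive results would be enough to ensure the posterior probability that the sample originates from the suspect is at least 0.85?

5

Prior odds = 9/491.
Target odds = 0.85/0.15 = 17/3.
Need L⁴ ≥ 17/3 ÷ (9/491) = 8347/27.
4⁴ = 256 < 8347/27 ≤ 625 = 5⁴, so L = 5.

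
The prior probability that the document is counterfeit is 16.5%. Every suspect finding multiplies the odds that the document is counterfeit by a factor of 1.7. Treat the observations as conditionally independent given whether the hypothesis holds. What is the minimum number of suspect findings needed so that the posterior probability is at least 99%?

Prior odds = 0.165/0.835 = 33/167.
Likelihood ratio per suspect finding = 1.7.
Target odds: 0.99 ÷ 0.01 = 99.
Require 1.7ⁿ ≥ 99 ÷ (33/167) = 501.
1.7¹¹ ≈342.719 falls short of 501 but 1.7¹² ≈582.622 reaches it, so n = 12.

12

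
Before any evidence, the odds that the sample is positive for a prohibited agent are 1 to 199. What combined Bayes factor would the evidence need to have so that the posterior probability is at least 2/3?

Prior odds = 1/199.
Target odds = (2/3)/(1/3) = 2.
Required Bayes factor = 2 ÷ (1/199) = 398.

398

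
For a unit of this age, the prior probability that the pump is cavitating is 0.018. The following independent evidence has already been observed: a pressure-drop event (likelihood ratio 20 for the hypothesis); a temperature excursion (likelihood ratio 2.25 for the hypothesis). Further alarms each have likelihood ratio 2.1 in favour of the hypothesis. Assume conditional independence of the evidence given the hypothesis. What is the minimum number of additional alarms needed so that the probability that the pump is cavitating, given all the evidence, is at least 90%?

Prior odds = 0.018/0.982 = 9/491.
Combined Bayes factor of the evidence already in hand = 20 × 2.25 = 45.
Odds after that evidence = (9/491) × 45 = 405/491.
Target odds = 0.9/0.1 = 9.
Need 2.1ⁿ ≥ 9 ÷ (405/491) = 491/45.
2.1³ = 9.261 falls short of 491/45 but 2.1⁴ = 19.4481 reaches it, so n = 4.

4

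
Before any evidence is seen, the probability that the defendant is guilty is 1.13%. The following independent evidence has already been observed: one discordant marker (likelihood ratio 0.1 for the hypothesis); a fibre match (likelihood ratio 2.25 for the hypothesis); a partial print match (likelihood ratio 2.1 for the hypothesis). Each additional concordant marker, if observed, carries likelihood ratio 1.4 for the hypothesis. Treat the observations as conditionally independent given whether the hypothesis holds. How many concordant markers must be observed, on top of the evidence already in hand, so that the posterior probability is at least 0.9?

23

Prior odds = 0.0113/0.9887 = 113/9887.
Combined Bayes factor of the evidence already in hand = 0.1 × 2.25 × 2.1 = 0.4725.
Odds after that evidence = (113/9887) × 0.4725 = 21357/3954800.
Target odds = 0.9/0.1 = 9.
Need 1.4ⁿ ≥ 9 ÷ (21357/3954800) = 3954800/2373.
1.4²² ≈1639.9 falls short of 3954800/2373 but 1.4²³ ≈2295.86 reaches it, so n = 23.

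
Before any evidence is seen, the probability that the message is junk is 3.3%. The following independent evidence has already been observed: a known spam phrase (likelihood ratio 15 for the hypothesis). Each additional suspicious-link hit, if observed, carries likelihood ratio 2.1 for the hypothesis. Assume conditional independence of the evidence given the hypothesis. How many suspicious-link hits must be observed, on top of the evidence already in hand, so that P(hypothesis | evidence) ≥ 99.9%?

11

Prior odds = 0.033/0.967 = 33/967.
Bayes factor of the evidence already in hand = 15.
Odds after that evidence = (33/967) × 15 = 495/967.
Target odds = 0.999/0.001 = 999.
Need 2.1ⁿ ≥ 999 ÷ (495/967) = 107337/55.
2.1¹⁰ ≈1667.99 falls short of 107337/55 but 2.1¹¹ ≈3502.78 reaches it, so n = 11.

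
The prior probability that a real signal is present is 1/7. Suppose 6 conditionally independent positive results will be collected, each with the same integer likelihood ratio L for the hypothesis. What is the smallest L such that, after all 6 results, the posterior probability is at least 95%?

Prior odds = (1/7)/(6/7) = 1/6.
Target odds = 0.95/0.05 = 19.
Need L⁶ ≥ 19 ÷ (1/6) = 114.
2⁶ = 64 < 114 ≤ 729 = 3⁶, so L = 3.

3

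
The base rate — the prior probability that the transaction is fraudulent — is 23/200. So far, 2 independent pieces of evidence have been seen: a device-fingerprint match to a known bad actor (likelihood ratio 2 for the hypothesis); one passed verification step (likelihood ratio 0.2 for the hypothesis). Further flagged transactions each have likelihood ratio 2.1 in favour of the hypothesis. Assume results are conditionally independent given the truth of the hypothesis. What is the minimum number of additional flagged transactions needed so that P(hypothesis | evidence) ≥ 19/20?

Prior odds = 0.115/0.885 = 23/177.
Combined Bayes factor of the evidence already in hand = 2 × 0.2 = 0.4.
Odds after that evidence = (23/177) × 0.4 = 46/885.
Target odds = 0.95/0.05 = 19.
Need 2.1ⁿ ≥ 19 ÷ (46/885) = 16815/46.
2.1⁷ ≈180.109 falls short of 16815/46 but 2.1⁸ ≈378.229 reaches it, so n = 8.

8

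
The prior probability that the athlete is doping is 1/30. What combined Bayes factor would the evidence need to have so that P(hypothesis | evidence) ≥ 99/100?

2871

Prior odds = (1/30)/(29/30) = 1/29.
Target odds = 0.99/0.01 = 99.
Required Bayes factor = 99 ÷ (1/29) = 2871.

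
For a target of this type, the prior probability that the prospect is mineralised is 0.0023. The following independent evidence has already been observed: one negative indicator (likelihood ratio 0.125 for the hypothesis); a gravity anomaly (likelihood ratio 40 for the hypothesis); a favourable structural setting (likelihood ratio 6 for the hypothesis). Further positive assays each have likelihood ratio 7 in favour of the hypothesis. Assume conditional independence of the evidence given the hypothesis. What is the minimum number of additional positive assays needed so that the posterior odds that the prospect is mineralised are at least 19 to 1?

Prior odds = 0.0023/0.9977 = 23/9977.
Combined Bayes factor of the evidence already in hand = 0.125 × 40 × 6 = 30.
Odds after that evidence = (23/9977) × 30 = 690/9977.
Target odds = 19.
Need 7ⁿ ≥ 19 ÷ (690/9977) = 189563/690.
7² = 49 falls short of 189563/690 but 7³ = 343 reaches it, so n = 3.

3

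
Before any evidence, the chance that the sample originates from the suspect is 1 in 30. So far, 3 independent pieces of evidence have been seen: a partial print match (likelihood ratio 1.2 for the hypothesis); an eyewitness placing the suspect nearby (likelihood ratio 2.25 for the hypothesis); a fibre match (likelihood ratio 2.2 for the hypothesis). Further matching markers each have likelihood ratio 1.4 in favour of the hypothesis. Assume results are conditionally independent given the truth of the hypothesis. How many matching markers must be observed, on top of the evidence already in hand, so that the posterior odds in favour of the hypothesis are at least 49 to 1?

Prior odds = (1/30)/(29/30) = 1/29.
Combined Bayes factor of the evidence already in hand = 1.2 × 2.25 × 2.2 = 5.94.
Odds after that evidence = (1/29) × 5.94 = 297/1450.
Target odds = 49.
Need 1.4ⁿ ≥ 49 ÷ (297/1450) = 71050/297.
1.4¹⁶ ≈217.795 falls short of 71050/297 but 1.4¹⁷ ≈304.913 reaches it, so n = 17.

17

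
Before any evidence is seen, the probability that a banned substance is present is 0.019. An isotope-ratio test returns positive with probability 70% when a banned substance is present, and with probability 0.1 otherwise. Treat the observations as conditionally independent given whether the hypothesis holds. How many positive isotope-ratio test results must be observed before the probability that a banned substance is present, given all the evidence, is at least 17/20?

Prior odds: 0.019 ÷ 0.981 = 19/981.
Likelihood ratio of a positive result = 0.7/0.1 = 7.
Target odds: 0.85 ÷ 0.15 = 17/3.
Require 7ⁿ ≥ 17/3 ÷ (19/981) = 5559/19.
7² = 49 falls short of 5559/19 but 7³ = 343 reaches it, so n = 3.

3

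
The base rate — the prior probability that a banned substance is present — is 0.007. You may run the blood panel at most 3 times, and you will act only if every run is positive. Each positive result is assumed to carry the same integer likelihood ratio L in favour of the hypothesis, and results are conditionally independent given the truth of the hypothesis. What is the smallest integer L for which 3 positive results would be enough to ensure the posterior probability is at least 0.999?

Prior odds = 0.007/0.993 = 7/993.
Target odds = 0.999/0.001 = 999.
Need L³ ≥ 999 ÷ (7/993) = 992007/7.
52³ = 140608 < 992007/7 ≤ 148877 = 53³, so L = 53.

53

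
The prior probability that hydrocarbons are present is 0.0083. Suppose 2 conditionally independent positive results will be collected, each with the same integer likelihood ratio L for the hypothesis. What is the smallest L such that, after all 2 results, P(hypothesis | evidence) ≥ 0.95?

Prior odds = 0.0083/0.9917 = 83/9917.
Target odds = 0.95/0.05 = 19.
Need L² ≥ 19 ÷ (83/9917) = 188423/83.
47² = 2209 < 188423/83 ≤ 2304 = 48², so L = 48.

48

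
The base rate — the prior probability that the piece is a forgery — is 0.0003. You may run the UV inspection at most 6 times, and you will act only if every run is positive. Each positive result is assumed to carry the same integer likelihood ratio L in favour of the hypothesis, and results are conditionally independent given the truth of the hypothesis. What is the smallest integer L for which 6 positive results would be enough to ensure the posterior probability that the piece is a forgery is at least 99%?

Prior odds = 0.0003/0.9997 = 3/9997.
Target odds = 0.99/0.01 = 99.
Need L⁶ ≥ 99 ÷ (3/9997) = 329901.
8⁶ = 262144 < 329901 ≤ 531441 = 9⁶, so L = 9.

9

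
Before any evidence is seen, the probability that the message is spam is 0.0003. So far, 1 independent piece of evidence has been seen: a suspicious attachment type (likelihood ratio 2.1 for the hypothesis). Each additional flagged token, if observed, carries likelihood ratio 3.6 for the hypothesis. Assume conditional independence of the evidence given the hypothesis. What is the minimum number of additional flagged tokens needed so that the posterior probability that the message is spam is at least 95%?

Prior odds = 0.0003/0.9997 = 3/9997.
Bayes factor of the evidence already in hand = 2.1.
Odds after that evidence = (3/9997) × 2.1 = 63/99970.
Target odds = 0.95/0.05 = 19.
Need 3.6ⁿ ≥ 19 ÷ (63/99970) = 1899430/63.
3.6⁸ ≈28211.1 falls short of 1899430/63 but 3.6⁹ ≈101560 reaches it, so n = 9.

9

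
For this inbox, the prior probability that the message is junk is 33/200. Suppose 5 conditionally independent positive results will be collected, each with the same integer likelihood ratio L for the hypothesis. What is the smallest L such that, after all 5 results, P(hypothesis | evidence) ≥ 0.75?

2

Prior odds = 0.165/0.835 = 33/167.
Target odds = 0.75/0.25 = 3.
Need L⁵ ≥ 3 ÷ (33/167) = 167/11.
1⁵ = 1 < 167/11 ≤ 32 = 2⁵, so L = 2.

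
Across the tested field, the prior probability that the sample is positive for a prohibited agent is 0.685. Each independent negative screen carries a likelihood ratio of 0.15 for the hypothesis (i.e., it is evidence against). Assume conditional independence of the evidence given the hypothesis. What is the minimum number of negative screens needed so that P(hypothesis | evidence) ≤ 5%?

2

Prior odds = 0.685/0.315 = 137/63.
Likelihood ratio per negative screen = 0.15.
Target odds: 0.05 ÷ 0.95 = 1/19.
Require 0.15ⁿ ≤ 1/19 ÷ (137/63) = 63/2603.
0.15¹ = 0.15 is still above 63/2603 but 0.15² = 0.0225 is at or below it, so n = 2.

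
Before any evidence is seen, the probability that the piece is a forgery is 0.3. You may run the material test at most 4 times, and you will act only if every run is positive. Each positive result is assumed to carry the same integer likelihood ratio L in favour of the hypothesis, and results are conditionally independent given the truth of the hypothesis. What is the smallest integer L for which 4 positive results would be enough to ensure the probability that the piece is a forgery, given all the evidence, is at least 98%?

Prior odds = 0.3/0.7 = 3/7.
Target odds = 0.98/0.02 = 49.
Need L⁴ ≥ 49 ÷ (3/7) = 343/3.
3⁴ = 81 < 343/3 ≤ 256 = 4⁴, so L = 4.

4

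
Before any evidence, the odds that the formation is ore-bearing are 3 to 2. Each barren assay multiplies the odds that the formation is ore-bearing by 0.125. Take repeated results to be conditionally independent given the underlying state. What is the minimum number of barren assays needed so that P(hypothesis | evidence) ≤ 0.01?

Prior odds = 1.5.
Likelihood ratio per barren assay = 0.125.
Target posterior odds = 0.01/0.99 = 1/99.
Require 0.125ⁿ ≤ 1/99 ÷ 1.5 = 2/297.
0.125² = 0.015625 is still above 2/297 but 0.125³ = 0.001953125 is at or below it, so n = 3.

3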